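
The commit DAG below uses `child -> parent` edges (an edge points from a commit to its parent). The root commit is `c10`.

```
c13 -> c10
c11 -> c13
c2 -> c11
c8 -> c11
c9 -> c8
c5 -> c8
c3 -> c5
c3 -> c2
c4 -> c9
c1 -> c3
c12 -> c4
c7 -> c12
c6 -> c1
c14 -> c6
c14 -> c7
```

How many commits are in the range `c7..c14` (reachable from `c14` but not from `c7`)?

6

Reachable from c14: {c1, c10, c11, c12, c13, c14, c2, c3, c4, c5, c6, c7, c8, c9}.
Reachable from c7: {c10, c11, c12, c13, c4, c7, c8, c9}.
In c14's history but not c7's: {c1, c14, c2, c3, c5, c6} — 6 commits.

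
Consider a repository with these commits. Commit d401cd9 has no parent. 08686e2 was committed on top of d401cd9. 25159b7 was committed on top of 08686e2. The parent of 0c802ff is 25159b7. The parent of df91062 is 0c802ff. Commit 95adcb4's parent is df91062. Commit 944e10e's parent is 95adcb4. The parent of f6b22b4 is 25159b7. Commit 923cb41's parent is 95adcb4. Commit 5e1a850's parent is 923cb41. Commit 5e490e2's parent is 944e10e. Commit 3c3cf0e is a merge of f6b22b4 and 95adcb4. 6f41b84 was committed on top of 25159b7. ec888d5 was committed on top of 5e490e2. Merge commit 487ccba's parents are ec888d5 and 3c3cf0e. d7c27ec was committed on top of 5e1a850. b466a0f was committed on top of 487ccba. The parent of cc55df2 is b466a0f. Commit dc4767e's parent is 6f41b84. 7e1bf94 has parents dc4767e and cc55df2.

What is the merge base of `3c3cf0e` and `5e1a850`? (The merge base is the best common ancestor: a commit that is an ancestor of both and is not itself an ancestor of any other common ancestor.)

Ancestors of 3c3cf0e: {08686e2, 0c802ff, 25159b7, 3c3cf0e, 95adcb4, d401cd9, df91062, f6b22b4}.
Ancestors of 5e1a850: {08686e2, 0c802ff, 25159b7, 5e1a850, 923cb41, 95adcb4, d401cd9, df91062}.
Common ancestors: {08686e2, 0c802ff, 25159b7, 95adcb4, d401cd9, df91062}.
Among these, 95adcb4 is not an ancestor of any other common ancestor — it is the merge base.

95adcb4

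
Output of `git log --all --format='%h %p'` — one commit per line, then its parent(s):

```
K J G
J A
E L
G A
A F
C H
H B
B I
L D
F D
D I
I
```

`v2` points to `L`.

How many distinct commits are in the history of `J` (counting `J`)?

5

Walking parent pointers from J: reachable set = {A, D, F, I, J}.
That is 5 commits.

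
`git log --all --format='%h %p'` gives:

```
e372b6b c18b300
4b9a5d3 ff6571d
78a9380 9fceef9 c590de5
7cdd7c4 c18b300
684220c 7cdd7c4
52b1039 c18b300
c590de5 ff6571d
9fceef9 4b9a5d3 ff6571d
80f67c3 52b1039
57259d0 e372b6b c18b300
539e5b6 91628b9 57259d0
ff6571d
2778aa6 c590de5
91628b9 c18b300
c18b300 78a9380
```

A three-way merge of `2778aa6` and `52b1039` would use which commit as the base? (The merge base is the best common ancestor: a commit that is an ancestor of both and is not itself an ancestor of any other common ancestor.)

c590de5

Ancestors of 2778aa6: {2778aa6, c590de5, ff6571d}.
Ancestors of 52b1039: {4b9a5d3, 52b1039, 78a9380, 9fceef9, c18b300, c590de5, ff6571d}.
Common ancestors: {c590de5, ff6571d}.
Among these, c590de5 is not an ancestor of any other common ancestor — it is the merge base.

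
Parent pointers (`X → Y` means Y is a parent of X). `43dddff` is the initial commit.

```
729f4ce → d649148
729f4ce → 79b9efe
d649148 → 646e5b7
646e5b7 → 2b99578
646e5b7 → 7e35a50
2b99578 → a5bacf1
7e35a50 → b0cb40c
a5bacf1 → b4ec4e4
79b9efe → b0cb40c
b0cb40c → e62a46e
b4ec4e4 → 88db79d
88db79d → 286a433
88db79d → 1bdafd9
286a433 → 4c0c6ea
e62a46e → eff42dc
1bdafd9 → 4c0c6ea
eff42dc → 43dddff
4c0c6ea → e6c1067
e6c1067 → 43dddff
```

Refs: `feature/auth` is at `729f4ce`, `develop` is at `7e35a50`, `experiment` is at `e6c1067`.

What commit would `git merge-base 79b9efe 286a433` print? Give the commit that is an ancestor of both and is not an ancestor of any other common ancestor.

Ancestors of 79b9efe: {43dddff, 79b9efe, b0cb40c, e62a46e, eff42dc}.
Ancestors of 286a433: {286a433, 43dddff, 4c0c6ea, e6c1067}.
Common ancestors: {43dddff}.
The only common ancestor is 43dddff, so it is the merge base.

43dddff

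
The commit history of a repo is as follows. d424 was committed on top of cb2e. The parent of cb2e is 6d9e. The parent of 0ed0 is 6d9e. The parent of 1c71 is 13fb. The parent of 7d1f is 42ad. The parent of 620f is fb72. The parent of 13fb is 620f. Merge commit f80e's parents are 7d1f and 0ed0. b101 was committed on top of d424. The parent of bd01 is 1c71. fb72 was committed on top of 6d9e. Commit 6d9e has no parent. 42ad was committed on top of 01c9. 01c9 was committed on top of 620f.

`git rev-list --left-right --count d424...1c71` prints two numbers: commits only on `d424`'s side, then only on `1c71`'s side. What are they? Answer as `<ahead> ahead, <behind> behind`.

Reachable from d424: {6d9e, cb2e, d424}.
Reachable from 1c71: {13fb, 1c71, 620f, 6d9e, fb72}.
Only in d424's history (ahead): {cb2e, d424} — 2.
Only in 1c71's history (behind): {13fb, 1c71, 620f, fb72} — 4.

2 ahead, 4 behind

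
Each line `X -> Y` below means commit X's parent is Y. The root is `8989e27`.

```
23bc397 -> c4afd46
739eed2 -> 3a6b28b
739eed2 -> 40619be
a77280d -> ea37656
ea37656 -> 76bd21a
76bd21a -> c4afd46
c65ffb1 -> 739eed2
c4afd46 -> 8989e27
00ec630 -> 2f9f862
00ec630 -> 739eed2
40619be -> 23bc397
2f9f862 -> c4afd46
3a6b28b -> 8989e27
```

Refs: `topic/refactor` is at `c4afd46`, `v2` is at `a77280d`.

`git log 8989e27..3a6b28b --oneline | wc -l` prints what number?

Reachable from 3a6b28b: {3a6b28b, 8989e27}.
Reachable from 8989e27: {8989e27}.
In 3a6b28b's history but not 8989e27's: {3a6b28b} — 1 commit.

1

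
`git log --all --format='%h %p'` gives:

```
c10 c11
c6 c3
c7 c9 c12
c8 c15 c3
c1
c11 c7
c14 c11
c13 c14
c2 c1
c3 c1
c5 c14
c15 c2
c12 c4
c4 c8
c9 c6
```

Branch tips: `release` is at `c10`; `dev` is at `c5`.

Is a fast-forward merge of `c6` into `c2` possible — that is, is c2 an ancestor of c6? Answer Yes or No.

A fast-forward from c2 to c6 is possible iff c2 is an ancestor of c6.
Ancestors of c6: {c1, c3, c6}.
c2 is not among them, so fast-forward is not possible.

No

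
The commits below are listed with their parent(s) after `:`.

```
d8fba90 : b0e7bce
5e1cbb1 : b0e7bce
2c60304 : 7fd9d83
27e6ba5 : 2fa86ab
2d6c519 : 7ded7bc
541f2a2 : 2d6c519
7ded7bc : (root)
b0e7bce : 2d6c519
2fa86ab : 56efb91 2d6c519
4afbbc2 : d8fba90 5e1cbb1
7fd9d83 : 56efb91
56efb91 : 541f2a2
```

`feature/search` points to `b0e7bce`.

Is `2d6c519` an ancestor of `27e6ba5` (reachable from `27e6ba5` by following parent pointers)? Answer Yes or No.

Yes

Ancestors of 27e6ba5 (commits reachable by following parents): {27e6ba5, 2d6c519, 2fa86ab, 541f2a2, 56efb91, 7ded7bc}.
2d6c519 is in that set, so it is an ancestor of 27e6ba5.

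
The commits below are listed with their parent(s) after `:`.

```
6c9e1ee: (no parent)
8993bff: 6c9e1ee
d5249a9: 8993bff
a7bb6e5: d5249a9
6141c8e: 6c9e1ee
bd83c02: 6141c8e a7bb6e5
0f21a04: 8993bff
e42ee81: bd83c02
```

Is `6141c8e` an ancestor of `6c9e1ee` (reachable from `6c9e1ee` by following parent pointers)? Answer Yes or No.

Ancestors of 6c9e1ee: {6c9e1ee}.
6141c8e is not in that set, so it is not an ancestor of 6c9e1ee.

No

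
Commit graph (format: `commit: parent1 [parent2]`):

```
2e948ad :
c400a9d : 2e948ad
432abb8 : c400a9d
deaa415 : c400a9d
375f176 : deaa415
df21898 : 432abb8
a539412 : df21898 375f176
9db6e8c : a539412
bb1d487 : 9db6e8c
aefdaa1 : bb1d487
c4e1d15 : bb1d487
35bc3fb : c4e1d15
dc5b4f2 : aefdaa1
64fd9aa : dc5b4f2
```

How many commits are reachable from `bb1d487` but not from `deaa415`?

6

Reachable from bb1d487: {2e948ad, 375f176, 432abb8, 9db6e8c, a539412, bb1d487, c400a9d, deaa415, df21898}.
Reachable from deaa415: {2e948ad, c400a9d, deaa415}.
In bb1d487's history but not deaa415's: {375f176, 432abb8, 9db6e8c, a539412, bb1d487, df21898} — 6 commits.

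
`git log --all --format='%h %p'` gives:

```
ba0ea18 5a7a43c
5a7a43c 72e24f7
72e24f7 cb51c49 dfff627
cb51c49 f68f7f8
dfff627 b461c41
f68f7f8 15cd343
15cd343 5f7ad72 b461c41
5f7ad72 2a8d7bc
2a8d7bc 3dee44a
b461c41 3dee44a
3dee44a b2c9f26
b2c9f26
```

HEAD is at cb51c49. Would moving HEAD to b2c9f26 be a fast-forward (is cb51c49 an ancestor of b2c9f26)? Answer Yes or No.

No

A fast-forward from cb51c49 to b2c9f26 is possible iff cb51c49 is an ancestor of b2c9f26.
Ancestors of b2c9f26: {b2c9f26}.
cb51c49 is not among them, so fast-forward is not possible.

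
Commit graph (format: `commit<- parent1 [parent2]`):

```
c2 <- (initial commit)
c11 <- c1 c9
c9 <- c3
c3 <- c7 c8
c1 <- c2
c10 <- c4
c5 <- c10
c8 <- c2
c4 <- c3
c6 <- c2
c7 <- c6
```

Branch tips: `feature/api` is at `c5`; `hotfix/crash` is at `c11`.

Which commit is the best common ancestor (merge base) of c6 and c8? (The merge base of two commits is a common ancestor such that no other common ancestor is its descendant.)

c2

Ancestors of c6: {c2, c6}.
Ancestors of c8: {c2, c8}.
Common ancestors: {c2}.
The only common ancestor is c2, so it is the merge base.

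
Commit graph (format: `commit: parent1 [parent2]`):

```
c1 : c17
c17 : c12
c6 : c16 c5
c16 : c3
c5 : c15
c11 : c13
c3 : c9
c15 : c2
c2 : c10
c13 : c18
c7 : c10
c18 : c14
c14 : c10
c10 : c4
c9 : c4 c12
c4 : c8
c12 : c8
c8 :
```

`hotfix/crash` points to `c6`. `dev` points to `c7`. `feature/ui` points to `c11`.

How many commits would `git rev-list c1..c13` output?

5

Reachable from c13: {c10, c13, c14, c18, c4, c8}.
Reachable from c1: {c1, c12, c17, c8}.
In c13's history but not c1's: {c10, c13, c14, c18, c4} — 5 commits.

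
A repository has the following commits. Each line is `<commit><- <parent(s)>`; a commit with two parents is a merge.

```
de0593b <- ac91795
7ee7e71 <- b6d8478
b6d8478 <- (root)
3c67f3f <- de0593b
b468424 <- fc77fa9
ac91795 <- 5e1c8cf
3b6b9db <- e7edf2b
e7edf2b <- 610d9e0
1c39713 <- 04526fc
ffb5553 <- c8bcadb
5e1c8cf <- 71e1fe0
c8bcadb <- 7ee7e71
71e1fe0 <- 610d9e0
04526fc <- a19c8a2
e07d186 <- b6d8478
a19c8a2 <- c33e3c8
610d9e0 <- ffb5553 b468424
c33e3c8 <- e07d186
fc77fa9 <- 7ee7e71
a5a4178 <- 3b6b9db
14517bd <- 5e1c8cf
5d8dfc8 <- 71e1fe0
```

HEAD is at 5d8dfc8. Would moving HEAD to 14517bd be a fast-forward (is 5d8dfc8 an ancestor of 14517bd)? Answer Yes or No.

No

A fast-forward from 5d8dfc8 to 14517bd is possible iff 5d8dfc8 is an ancestor of 14517bd.
Ancestors of 14517bd: {14517bd, 5e1c8cf, 610d9e0, 71e1fe0, 7ee7e71, b468424, b6d8478, c8bcadb, fc77fa9, ffb5553}.
5d8dfc8 is not among them, so fast-forward is not possible.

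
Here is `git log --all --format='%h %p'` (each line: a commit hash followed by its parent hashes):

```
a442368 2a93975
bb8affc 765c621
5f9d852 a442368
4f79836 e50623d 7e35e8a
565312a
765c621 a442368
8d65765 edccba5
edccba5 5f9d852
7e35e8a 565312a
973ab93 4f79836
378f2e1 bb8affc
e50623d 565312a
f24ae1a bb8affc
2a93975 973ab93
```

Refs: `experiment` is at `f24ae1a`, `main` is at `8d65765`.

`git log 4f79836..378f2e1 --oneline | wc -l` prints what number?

6

Reachable from 378f2e1: {2a93975, 378f2e1, 4f79836, 565312a, 765c621, 7e35e8a, 973ab93, a442368, bb8affc, e50623d}.
Reachable from 4f79836: {4f79836, 565312a, 7e35e8a, e50623d}.
In 378f2e1's history but not 4f79836's: {2a93975, 378f2e1, 765c621, 973ab93, a442368, bb8affc} — 6 commits.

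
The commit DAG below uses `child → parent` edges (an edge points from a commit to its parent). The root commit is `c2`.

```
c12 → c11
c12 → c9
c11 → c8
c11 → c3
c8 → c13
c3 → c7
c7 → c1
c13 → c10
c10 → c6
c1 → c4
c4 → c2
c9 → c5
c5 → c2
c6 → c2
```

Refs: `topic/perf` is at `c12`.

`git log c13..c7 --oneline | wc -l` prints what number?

3

Reachable from c7: {c1, c2, c4, c7}.
Reachable from c13: {c10, c13, c2, c6}.
In c7's history but not c13's: {c1, c4, c7} — 3 commits.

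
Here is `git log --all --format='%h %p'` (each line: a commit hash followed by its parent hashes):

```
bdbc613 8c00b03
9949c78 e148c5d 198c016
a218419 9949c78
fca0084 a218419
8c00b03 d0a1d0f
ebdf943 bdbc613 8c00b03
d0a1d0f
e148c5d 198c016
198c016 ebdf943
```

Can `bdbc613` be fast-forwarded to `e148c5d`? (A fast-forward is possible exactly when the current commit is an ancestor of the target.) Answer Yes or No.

A fast-forward from bdbc613 to e148c5d is possible iff bdbc613 is an ancestor of e148c5d.
Ancestors of e148c5d: {198c016, 8c00b03, bdbc613, d0a1d0f, e148c5d, ebdf943}.
bdbc613 is among them, so fast-forward is possible.

Yes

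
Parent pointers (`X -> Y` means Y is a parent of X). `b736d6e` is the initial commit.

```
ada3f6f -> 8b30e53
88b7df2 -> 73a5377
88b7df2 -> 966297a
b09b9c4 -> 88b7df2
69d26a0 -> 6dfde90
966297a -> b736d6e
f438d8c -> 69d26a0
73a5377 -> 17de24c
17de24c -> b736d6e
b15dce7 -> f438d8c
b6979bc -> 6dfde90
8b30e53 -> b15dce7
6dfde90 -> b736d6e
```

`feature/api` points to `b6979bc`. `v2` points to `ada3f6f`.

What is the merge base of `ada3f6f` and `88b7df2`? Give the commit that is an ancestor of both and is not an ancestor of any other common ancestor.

b736d6e

Ancestors of ada3f6f: {69d26a0, 6dfde90, 8b30e53, ada3f6f, b15dce7, b736d6e, f438d8c}.
Ancestors of 88b7df2: {17de24c, 73a5377, 88b7df2, 966297a, b736d6e}.
Common ancestors: {b736d6e}.
The only common ancestor is b736d6e, so it is the merge base.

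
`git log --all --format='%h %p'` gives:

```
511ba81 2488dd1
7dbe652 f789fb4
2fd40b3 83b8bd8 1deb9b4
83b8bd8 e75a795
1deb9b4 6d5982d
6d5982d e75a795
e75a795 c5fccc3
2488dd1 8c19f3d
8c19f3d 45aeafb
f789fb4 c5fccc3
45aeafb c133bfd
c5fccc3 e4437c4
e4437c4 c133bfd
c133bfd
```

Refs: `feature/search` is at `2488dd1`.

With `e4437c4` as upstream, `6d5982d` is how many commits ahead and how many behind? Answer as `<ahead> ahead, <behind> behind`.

Reachable from 6d5982d: {6d5982d, c133bfd, c5fccc3, e4437c4, e75a795}.
Reachable from e4437c4: {c133bfd, e4437c4}.
Only in 6d5982d's history (ahead): {6d5982d, c5fccc3, e75a795} — 3.
Only in e4437c4's history (behind): {} — 0.

3 ahead, 0 behind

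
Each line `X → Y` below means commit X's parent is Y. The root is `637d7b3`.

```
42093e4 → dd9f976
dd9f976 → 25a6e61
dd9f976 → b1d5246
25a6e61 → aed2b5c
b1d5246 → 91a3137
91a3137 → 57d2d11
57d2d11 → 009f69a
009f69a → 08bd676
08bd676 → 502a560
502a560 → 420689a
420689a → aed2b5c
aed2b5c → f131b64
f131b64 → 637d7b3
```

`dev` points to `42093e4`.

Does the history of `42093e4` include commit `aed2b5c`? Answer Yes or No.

Yes

Ancestors of 42093e4 (commits reachable by following parents): {009f69a, 08bd676, 25a6e61, 420689a, 42093e4, 502a560, 57d2d11, 637d7b3, 91a3137, aed2b5c, b1d5246, dd9f976, f131b64}.
aed2b5c is in that set, so it is an ancestor of 42093e4.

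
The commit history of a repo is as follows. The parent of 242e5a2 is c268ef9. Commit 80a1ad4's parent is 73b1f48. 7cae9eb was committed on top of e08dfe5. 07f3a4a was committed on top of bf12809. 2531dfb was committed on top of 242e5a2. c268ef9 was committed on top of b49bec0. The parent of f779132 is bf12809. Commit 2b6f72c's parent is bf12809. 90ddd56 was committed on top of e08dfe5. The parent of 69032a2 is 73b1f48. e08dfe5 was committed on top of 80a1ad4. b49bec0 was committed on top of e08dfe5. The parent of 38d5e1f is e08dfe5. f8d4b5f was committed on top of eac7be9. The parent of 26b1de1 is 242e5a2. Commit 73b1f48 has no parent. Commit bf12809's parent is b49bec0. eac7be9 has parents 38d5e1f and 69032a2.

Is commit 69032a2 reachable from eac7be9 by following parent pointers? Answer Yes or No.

Ancestors of eac7be9 (commits reachable by following parents): {38d5e1f, 69032a2, 73b1f48, 80a1ad4, e08dfe5, eac7be9}.
69032a2 is in that set, so it is an ancestor of eac7be9.

Yes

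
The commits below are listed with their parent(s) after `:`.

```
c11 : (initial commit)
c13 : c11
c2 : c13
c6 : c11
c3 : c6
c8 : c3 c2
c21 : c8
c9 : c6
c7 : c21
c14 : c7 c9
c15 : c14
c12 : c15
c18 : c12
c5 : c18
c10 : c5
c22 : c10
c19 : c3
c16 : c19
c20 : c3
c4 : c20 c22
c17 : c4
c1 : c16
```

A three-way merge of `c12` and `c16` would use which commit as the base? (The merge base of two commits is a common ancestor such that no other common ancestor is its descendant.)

c3

Ancestors of c12: {c11, c12, c13, c14, c15, c2, c21, c3, c6, c7, c8, c9}.
Ancestors of c16: {c11, c16, c19, c3, c6}.
Common ancestors: {c11, c3, c6}.
Among these, c3 is not an ancestor of any other common ancestor — it is the merge base.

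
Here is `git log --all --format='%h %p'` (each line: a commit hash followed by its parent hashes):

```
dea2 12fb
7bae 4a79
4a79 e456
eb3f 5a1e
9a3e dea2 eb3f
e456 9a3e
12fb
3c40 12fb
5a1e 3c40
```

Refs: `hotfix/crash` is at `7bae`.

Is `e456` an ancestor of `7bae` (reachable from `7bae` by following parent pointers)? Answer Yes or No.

Yes

Ancestors of 7bae (commits reachable by following parents): {12fb, 3c40, 4a79, 5a1e, 7bae, 9a3e, dea2, e456, eb3f}.
e456 is in that set, so it is an ancestor of 7bae.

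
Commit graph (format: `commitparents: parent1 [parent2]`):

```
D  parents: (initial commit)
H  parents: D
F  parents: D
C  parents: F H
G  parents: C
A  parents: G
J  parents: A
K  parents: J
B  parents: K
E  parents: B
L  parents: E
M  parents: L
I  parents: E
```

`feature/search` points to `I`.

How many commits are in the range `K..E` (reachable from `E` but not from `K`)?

Reachable from E: {A, B, C, D, E, F, G, H, J, K}.
Reachable from K: {A, C, D, F, G, H, J, K}.
In E's history but not K's: {B, E} — 2 commits.

2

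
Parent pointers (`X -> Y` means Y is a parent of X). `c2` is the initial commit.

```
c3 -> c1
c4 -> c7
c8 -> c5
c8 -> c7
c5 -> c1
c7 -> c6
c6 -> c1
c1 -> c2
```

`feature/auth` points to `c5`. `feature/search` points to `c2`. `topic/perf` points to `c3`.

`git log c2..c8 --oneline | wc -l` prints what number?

Reachable from c8: {c1, c2, c5, c6, c7, c8}.
Reachable from c2: {c2}.
In c8's history but not c2's: {c1, c5, c6, c7, c8} — 5 commits.

5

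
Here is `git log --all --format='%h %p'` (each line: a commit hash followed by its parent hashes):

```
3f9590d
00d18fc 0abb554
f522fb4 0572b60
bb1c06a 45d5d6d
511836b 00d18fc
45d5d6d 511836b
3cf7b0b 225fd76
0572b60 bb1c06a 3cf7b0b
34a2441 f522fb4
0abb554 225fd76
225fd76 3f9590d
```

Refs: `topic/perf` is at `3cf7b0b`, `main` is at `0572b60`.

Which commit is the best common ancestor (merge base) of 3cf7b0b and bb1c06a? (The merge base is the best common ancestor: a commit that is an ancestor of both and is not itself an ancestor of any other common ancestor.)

225fd76

Ancestors of 3cf7b0b: {225fd76, 3cf7b0b, 3f9590d}.
Ancestors of bb1c06a: {00d18fc, 0abb554, 225fd76, 3f9590d, 45d5d6d, 511836b, bb1c06a}.
Common ancestors: {225fd76, 3f9590d}.
Among these, 225fd76 is not an ancestor of any other common ancestor — it is the merge base.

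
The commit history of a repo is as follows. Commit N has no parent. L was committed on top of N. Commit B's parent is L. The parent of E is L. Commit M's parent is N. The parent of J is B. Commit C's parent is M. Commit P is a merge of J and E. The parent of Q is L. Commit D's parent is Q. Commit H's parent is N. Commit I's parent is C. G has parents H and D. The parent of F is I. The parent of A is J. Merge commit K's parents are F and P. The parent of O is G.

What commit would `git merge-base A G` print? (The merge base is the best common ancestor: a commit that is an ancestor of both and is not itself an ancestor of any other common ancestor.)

Ancestors of A: {A, B, J, L, N}.
Ancestors of G: {D, G, H, L, N, Q}.
Common ancestors: {L, N}.
Among these, L is not an ancestor of any other common ancestor — it is the merge base.

L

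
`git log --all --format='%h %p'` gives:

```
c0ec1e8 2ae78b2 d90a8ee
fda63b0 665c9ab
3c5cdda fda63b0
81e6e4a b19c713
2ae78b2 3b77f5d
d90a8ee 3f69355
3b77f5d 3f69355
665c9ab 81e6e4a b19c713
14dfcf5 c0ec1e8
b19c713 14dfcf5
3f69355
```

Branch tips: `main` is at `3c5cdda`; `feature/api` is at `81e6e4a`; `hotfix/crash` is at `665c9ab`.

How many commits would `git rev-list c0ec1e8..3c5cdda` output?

Reachable from 3c5cdda: {14dfcf5, 2ae78b2, 3b77f5d, 3c5cdda, 3f69355, 665c9ab, 81e6e4a, b19c713, c0ec1e8, d90a8ee, fda63b0}.
Reachable from c0ec1e8: {2ae78b2, 3b77f5d, 3f69355, c0ec1e8, d90a8ee}.
In 3c5cdda's history but not c0ec1e8's: {14dfcf5, 3c5cdda, 665c9ab, 81e6e4a, b19c713, fda63b0} — 6 commits.

6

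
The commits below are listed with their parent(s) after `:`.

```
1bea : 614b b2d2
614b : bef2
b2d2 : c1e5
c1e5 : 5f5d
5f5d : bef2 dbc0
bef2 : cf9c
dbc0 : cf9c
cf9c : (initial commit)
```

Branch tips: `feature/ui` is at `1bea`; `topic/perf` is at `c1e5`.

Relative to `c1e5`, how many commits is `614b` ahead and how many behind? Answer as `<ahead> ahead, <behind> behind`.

Reachable from 614b: {614b, bef2, cf9c}.
Reachable from c1e5: {5f5d, bef2, c1e5, cf9c, dbc0}.
Only in 614b's history (ahead): {614b} — 1.
Only in c1e5's history (behind): {5f5d, c1e5, dbc0} — 3.

1 ahead, 3 behind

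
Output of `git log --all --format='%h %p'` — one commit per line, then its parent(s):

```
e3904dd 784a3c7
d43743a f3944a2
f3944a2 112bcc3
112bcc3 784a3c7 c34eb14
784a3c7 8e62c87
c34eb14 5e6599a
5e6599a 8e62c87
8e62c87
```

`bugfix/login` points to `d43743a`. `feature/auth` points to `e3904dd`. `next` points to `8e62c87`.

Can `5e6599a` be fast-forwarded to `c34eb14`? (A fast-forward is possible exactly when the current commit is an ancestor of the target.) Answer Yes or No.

Yes

A fast-forward from 5e6599a to c34eb14 is possible iff 5e6599a is an ancestor of c34eb14.
Ancestors of c34eb14: {5e6599a, 8e62c87, c34eb14}.
5e6599a is among them, so fast-forward is possible.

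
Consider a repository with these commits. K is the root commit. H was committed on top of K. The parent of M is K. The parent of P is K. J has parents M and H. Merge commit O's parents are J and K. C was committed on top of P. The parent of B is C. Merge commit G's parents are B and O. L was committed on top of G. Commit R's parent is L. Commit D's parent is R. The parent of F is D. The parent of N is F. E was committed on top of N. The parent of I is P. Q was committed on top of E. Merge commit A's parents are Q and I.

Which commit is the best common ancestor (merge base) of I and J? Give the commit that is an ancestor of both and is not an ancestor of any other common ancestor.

K

Ancestors of I: {I, K, P}.
Ancestors of J: {H, J, K, M}.
Common ancestors: {K}.
The only common ancestor is K, so it is the merge base.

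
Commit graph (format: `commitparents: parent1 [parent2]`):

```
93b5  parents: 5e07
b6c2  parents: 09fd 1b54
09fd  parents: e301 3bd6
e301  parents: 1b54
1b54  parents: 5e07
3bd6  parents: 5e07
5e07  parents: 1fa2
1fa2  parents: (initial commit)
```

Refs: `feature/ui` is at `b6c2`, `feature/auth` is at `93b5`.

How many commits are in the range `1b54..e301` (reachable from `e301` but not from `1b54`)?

Reachable from e301: {1b54, 1fa2, 5e07, e301}.
Reachable from 1b54: {1b54, 1fa2, 5e07}.
In e301's history but not 1b54's: {e301} — 1 commit.

1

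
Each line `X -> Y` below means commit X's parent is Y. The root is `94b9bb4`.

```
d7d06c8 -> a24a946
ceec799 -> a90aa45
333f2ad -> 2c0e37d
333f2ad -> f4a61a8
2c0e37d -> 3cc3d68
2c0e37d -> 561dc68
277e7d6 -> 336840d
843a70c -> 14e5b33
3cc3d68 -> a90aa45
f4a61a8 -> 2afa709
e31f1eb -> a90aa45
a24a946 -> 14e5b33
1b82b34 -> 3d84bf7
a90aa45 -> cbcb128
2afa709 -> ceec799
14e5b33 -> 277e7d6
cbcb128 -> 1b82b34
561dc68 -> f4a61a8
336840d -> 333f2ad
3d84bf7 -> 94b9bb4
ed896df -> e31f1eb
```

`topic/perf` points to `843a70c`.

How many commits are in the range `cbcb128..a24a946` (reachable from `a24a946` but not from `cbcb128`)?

12

Reachable from a24a946: {14e5b33, 1b82b34, 277e7d6, 2afa709, 2c0e37d, 333f2ad, 336840d, 3cc3d68, 3d84bf7, 561dc68, 94b9bb4, a24a946, a90aa45, cbcb128, ceec799, f4a61a8}.
Reachable from cbcb128: {1b82b34, 3d84bf7, 94b9bb4, cbcb128}.
In a24a946's history but not cbcb128's: {14e5b33, 277e7d6, 2afa709, 2c0e37d, 333f2ad, 336840d, 3cc3d68, 561dc68, a24a946, a90aa45, ceec799, f4a61a8} — 12 commits.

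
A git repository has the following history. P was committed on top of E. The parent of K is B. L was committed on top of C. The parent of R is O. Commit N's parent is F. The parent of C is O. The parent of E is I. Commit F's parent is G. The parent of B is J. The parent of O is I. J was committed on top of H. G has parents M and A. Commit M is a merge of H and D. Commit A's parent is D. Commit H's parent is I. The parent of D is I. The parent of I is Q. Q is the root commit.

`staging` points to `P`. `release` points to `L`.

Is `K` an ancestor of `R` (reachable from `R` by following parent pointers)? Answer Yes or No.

No

Ancestors of R: {I, O, Q, R}.
K is not in that set, so it is not an ancestor of R.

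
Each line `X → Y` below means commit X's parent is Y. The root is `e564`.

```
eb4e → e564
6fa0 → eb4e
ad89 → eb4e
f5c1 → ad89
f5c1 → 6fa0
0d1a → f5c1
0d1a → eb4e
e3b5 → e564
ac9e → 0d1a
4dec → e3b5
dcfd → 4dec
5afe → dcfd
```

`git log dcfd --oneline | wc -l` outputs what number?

Walking parent pointers from dcfd: reachable set = {4dec, dcfd, e3b5, e564}.
That is 4 commits.

4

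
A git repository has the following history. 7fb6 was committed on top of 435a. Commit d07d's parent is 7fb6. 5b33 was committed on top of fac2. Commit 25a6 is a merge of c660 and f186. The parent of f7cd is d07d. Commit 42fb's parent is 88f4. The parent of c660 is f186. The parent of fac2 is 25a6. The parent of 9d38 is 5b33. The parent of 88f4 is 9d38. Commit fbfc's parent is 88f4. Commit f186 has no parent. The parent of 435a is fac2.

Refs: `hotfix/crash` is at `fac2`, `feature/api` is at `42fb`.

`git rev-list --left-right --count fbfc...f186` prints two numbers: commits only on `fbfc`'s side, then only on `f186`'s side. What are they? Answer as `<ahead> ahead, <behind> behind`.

7 ahead, 0 behind

Reachable from fbfc: {25a6, 5b33, 88f4, 9d38, c660, f186, fac2, fbfc}.
Reachable from f186: {f186}.
Only in fbfc's history (ahead): {25a6, 5b33, 88f4, 9d38, c660, fac2, fbfc} — 7.
Only in f186's history (behind): {} — 0.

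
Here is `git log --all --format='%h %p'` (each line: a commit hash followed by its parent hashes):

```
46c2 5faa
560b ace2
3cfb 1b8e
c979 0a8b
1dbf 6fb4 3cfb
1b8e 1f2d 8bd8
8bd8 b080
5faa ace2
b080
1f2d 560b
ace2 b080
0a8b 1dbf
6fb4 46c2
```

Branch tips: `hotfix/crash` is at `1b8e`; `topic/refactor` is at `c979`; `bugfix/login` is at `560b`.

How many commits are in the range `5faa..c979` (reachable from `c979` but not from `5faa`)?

Reachable from c979: {0a8b, 1b8e, 1dbf, 1f2d, 3cfb, 46c2, 560b, 5faa, 6fb4, 8bd8, ace2, b080, c979}.
Reachable from 5faa: {5faa, ace2, b080}.
In c979's history but not 5faa's: {0a8b, 1b8e, 1dbf, 1f2d, 3cfb, 46c2, 560b, 6fb4, 8bd8, c979} — 10 commits.

10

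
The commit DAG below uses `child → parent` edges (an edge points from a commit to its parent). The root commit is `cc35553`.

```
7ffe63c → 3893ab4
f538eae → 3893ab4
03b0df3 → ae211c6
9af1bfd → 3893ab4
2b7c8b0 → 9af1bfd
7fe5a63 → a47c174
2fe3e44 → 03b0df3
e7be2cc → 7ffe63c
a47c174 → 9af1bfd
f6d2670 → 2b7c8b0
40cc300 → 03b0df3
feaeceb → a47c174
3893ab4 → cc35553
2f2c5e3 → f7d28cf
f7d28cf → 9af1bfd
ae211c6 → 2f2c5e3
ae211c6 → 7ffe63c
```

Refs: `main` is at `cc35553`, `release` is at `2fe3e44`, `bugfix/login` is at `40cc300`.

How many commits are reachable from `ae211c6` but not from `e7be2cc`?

Reachable from ae211c6: {2f2c5e3, 3893ab4, 7ffe63c, 9af1bfd, ae211c6, cc35553, f7d28cf}.
Reachable from e7be2cc: {3893ab4, 7ffe63c, cc35553, e7be2cc}.
In ae211c6's history but not e7be2cc's: {2f2c5e3, 9af1bfd, ae211c6, f7d28cf} — 4 commits.

4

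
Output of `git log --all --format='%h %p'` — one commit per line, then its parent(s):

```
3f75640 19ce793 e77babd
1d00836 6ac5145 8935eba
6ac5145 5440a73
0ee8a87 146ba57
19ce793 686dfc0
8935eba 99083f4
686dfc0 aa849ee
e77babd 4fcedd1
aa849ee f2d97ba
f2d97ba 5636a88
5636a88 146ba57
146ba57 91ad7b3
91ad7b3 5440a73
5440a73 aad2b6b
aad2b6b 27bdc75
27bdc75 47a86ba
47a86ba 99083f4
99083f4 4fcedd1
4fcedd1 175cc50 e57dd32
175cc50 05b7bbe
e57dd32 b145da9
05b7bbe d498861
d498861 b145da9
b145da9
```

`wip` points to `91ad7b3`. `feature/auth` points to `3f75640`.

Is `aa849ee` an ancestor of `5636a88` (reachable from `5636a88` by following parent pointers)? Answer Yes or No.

Ancestors of 5636a88: {05b7bbe, 146ba57, 175cc50, 27bdc75, 47a86ba, 4fcedd1, 5440a73, 5636a88, 91ad7b3, 99083f4, aad2b6b, b145da9, d498861, e57dd32}.
aa849ee is not in that set, so it is not an ancestor of 5636a88.

No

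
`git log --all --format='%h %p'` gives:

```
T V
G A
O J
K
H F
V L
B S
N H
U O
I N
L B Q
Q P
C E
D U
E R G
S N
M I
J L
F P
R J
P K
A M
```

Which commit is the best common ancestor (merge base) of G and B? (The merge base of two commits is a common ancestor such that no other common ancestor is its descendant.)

N

Ancestors of G: {A, F, G, H, I, K, M, N, P}.
Ancestors of B: {B, F, H, K, N, P, S}.
Common ancestors: {F, H, K, N, P}.
Among these, N is not an ancestor of any other common ancestor — it is the merge base.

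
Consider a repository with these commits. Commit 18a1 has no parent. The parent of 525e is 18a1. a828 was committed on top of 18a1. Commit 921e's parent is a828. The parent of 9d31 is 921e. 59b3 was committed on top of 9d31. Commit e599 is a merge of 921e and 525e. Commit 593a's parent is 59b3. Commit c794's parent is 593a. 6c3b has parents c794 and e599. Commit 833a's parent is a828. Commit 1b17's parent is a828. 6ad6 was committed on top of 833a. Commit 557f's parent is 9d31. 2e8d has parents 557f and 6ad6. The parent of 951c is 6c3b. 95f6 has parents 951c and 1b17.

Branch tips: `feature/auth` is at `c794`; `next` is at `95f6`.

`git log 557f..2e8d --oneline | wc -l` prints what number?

3

Reachable from 2e8d: {18a1, 2e8d, 557f, 6ad6, 833a, 921e, 9d31, a828}.
Reachable from 557f: {18a1, 557f, 921e, 9d31, a828}.
In 2e8d's history but not 557f's: {2e8d, 6ad6, 833a} — 3 commits.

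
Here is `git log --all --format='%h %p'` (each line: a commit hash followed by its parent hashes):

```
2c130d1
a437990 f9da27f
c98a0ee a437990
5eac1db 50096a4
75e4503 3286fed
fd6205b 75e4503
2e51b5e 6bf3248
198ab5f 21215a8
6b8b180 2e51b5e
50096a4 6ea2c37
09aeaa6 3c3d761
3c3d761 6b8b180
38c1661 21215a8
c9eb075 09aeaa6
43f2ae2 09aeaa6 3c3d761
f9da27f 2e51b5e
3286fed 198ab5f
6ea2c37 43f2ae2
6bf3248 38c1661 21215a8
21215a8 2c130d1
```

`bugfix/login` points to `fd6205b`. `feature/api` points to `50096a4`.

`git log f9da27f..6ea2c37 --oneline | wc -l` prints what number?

5

Reachable from 6ea2c37: {09aeaa6, 21215a8, 2c130d1, 2e51b5e, 38c1661, 3c3d761, 43f2ae2, 6b8b180, 6bf3248, 6ea2c37}.
Reachable from f9da27f: {21215a8, 2c130d1, 2e51b5e, 38c1661, 6bf3248, f9da27f}.
In 6ea2c37's history but not f9da27f's: {09aeaa6, 3c3d761, 43f2ae2, 6b8b180, 6ea2c37} — 5 commits.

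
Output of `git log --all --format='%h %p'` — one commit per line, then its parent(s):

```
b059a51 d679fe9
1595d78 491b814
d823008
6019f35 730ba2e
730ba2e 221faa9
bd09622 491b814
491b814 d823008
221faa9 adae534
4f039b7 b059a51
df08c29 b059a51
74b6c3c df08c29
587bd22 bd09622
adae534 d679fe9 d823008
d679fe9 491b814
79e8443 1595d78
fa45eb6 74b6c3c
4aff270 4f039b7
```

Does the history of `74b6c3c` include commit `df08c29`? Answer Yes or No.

Yes

Ancestors of 74b6c3c (commits reachable by following parents): {491b814, 74b6c3c, b059a51, d679fe9, d823008, df08c29}.
df08c29 is in that set, so it is an ancestor of 74b6c3c.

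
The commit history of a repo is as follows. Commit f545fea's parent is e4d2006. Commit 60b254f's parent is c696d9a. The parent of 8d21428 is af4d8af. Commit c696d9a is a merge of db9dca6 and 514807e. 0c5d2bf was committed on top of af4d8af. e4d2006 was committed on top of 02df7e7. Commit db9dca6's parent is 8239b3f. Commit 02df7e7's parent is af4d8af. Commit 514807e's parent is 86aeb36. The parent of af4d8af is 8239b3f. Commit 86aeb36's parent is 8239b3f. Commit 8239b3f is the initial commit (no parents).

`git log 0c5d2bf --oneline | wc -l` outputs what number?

Walking parent pointers from 0c5d2bf: reachable set = {0c5d2bf, 8239b3f, af4d8af}.
That is 3 commits.

3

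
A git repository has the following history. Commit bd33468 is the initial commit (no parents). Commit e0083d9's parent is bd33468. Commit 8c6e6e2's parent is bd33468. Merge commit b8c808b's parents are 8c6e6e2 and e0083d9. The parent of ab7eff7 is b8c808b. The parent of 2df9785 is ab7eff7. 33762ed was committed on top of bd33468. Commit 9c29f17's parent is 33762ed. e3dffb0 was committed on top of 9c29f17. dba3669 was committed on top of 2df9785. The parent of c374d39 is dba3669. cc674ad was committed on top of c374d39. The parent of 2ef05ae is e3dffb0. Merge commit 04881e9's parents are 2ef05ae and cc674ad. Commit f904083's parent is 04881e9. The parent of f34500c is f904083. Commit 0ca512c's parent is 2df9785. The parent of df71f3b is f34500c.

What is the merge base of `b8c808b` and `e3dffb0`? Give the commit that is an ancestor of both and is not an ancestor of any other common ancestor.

Ancestors of b8c808b: {8c6e6e2, b8c808b, bd33468, e0083d9}.
Ancestors of e3dffb0: {33762ed, 9c29f17, bd33468, e3dffb0}.
Common ancestors: {bd33468}.
The only common ancestor is bd33468, so it is the merge base.

bd33468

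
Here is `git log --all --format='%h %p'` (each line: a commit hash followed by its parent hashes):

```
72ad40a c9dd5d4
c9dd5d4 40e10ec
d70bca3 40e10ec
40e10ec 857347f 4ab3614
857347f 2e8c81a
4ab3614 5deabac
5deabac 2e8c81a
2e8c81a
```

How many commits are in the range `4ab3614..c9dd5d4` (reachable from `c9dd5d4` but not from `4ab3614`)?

Reachable from c9dd5d4: {2e8c81a, 40e10ec, 4ab3614, 5deabac, 857347f, c9dd5d4}.
Reachable from 4ab3614: {2e8c81a, 4ab3614, 5deabac}.
In c9dd5d4's history but not 4ab3614's: {40e10ec, 857347f, c9dd5d4} — 3 commits.

3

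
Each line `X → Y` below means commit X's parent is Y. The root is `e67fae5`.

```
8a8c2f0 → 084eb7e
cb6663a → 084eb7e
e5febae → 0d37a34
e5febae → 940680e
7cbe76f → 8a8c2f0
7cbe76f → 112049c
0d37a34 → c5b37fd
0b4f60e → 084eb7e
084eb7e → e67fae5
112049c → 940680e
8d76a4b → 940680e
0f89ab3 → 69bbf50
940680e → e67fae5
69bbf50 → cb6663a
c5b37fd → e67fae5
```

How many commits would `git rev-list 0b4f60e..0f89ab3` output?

3

Reachable from 0f89ab3: {084eb7e, 0f89ab3, 69bbf50, cb6663a, e67fae5}.
Reachable from 0b4f60e: {084eb7e, 0b4f60e, e67fae5}.
In 0f89ab3's history but not 0b4f60e's: {0f89ab3, 69bbf50, cb6663a} — 3 commits.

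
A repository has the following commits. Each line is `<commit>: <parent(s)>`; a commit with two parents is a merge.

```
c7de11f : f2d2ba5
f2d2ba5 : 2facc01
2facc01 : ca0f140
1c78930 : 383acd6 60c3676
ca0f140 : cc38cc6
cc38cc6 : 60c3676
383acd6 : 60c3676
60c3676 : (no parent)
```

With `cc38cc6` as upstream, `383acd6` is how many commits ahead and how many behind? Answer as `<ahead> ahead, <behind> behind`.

1 ahead, 1 behind

Reachable from 383acd6: {383acd6, 60c3676}.
Reachable from cc38cc6: {60c3676, cc38cc6}.
Only in 383acd6's history (ahead): {383acd6} — 1.
Only in cc38cc6's history (behind): {cc38cc6} — 1.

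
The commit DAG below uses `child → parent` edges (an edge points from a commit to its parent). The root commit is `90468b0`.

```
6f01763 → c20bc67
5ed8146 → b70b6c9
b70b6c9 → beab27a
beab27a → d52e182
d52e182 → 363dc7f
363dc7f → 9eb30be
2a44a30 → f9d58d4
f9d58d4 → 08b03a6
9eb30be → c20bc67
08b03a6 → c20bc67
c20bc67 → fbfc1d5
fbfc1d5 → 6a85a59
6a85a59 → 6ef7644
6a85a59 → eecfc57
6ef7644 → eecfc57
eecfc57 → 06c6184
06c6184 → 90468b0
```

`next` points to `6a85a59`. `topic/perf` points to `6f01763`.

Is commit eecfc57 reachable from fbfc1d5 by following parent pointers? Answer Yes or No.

Ancestors of fbfc1d5 (commits reachable by following parents): {06c6184, 6a85a59, 6ef7644, 90468b0, eecfc57, fbfc1d5}.
eecfc57 is in that set, so it is an ancestor of fbfc1d5.

Yes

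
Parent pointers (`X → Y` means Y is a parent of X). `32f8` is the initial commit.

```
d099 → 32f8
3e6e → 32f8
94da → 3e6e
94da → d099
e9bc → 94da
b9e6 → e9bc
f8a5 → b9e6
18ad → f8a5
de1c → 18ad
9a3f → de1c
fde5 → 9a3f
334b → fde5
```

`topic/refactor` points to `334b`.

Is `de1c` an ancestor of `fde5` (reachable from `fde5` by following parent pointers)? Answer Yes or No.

Ancestors of fde5 (commits reachable by following parents): {18ad, 32f8, 3e6e, 94da, 9a3f, b9e6, d099, de1c, e9bc, f8a5, fde5}.
de1c is in that set, so it is an ancestor of fde5.

Yes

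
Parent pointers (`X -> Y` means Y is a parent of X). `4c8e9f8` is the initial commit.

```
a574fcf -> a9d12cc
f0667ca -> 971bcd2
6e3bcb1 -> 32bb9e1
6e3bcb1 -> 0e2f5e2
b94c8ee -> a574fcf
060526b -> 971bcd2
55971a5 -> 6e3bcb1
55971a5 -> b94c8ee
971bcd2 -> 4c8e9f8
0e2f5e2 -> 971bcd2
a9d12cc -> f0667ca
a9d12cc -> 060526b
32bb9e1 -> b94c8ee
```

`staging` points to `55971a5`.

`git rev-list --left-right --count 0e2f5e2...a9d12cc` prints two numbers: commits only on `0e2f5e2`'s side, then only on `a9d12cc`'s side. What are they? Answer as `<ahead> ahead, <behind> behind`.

Reachable from 0e2f5e2: {0e2f5e2, 4c8e9f8, 971bcd2}.
Reachable from a9d12cc: {060526b, 4c8e9f8, 971bcd2, a9d12cc, f0667ca}.
Only in 0e2f5e2's history (ahead): {0e2f5e2} — 1.
Only in a9d12cc's history (behind): {060526b, a9d12cc, f0667ca} — 3.

1 ahead, 3 behind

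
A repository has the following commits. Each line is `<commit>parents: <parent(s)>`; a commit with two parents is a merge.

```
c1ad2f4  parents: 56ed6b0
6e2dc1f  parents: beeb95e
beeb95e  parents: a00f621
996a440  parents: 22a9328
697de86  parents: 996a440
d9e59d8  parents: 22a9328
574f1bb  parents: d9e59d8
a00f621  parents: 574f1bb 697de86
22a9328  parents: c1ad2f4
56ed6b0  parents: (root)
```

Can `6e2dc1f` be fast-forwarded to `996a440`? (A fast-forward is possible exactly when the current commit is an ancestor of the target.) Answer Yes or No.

A fast-forward from 6e2dc1f to 996a440 is possible iff 6e2dc1f is an ancestor of 996a440.
Ancestors of 996a440: {22a9328, 56ed6b0, 996a440, c1ad2f4}.
6e2dc1f is not among them, so fast-forward is not possible.

No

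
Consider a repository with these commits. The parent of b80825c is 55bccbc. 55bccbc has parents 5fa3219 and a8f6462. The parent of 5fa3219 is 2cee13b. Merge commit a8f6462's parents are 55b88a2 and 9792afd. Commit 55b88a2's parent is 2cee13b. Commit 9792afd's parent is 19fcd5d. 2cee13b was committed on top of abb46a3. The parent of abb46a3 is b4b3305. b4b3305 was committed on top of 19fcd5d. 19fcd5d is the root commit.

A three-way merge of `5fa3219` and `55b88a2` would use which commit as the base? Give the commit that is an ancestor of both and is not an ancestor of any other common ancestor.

2cee13b

Ancestors of 5fa3219: {19fcd5d, 2cee13b, 5fa3219, abb46a3, b4b3305}.
Ancestors of 55b88a2: {19fcd5d, 2cee13b, 55b88a2, abb46a3, b4b3305}.
Common ancestors: {19fcd5d, 2cee13b, abb46a3, b4b3305}.
Among these, 2cee13b is not an ancestor of any other common ancestor — it is the merge base.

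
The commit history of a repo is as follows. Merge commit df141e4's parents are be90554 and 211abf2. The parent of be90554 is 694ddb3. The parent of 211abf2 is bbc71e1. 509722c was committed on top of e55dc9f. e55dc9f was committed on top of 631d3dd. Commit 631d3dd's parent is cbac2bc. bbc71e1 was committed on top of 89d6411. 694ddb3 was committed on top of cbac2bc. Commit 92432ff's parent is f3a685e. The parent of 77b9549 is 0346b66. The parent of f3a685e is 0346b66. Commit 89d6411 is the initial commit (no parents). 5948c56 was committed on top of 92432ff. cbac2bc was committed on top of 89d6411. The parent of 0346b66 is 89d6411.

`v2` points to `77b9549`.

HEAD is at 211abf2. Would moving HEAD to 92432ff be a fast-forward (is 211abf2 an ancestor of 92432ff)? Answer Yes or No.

No

A fast-forward from 211abf2 to 92432ff is possible iff 211abf2 is an ancestor of 92432ff.
Ancestors of 92432ff: {0346b66, 89d6411, 92432ff, f3a685e}.
211abf2 is not among them, so fast-forward is not possible.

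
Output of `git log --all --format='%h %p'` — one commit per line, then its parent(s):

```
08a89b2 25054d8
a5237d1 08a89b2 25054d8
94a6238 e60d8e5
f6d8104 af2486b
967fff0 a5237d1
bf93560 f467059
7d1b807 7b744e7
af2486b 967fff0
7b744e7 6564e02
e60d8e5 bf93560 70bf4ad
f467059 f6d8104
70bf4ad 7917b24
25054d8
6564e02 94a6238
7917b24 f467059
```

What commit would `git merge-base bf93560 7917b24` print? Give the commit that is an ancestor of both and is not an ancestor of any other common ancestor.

Ancestors of bf93560: {08a89b2, 25054d8, 967fff0, a5237d1, af2486b, bf93560, f467059, f6d8104}.
Ancestors of 7917b24: {08a89b2, 25054d8, 7917b24, 967fff0, a5237d1, af2486b, f467059, f6d8104}.
Common ancestors: {08a89b2, 25054d8, 967fff0, a5237d1, af2486b, f467059, f6d8104}.
Among these, f467059 is not an ancestor of any other common ancestor — it is the merge base.

f467059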